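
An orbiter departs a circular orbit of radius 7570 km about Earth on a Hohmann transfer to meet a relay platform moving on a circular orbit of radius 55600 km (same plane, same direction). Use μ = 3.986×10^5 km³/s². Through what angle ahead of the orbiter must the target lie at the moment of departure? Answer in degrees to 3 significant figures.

φ = 103°

The Hohmann ellipse has a_t = (r₁ + r₂)/2 = 31585 km.
Transfer time t = π√(a_t³/μ) = 27930 s.
Target angular speed ω₂ = √(μ/r₂³) = 4.816×10^-5 rad/s.
Angle swept by the target during transfer: ω₂·t = 1.3451 rad = 77.07°.
The orbiter traverses 180° on the transfer ellipse, so the target must lead by 180° − 77.07° = 103°.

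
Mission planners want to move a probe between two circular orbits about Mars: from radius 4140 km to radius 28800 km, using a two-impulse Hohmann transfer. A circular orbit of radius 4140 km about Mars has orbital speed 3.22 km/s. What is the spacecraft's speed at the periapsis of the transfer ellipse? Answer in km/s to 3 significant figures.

From the circular-orbit relation v² = μ/r at r = 4140 km: μ = v²r = (3.22)² × 4140 = 42925.2 km³/s².
Transfer-ellipse semi-major axis a_t = (r₁ + r₂)/2 = (4140 + 28800)/2 = 16470 km.
The periapsis of the transfer ellipse is at r = 4140 km.
Vis-viva: v = √[μ(2/r − 1/a_t)] = √[42925.2 × (2/4140 − 1/16470)] = 4.258 km/s.

v = 4.26 km/s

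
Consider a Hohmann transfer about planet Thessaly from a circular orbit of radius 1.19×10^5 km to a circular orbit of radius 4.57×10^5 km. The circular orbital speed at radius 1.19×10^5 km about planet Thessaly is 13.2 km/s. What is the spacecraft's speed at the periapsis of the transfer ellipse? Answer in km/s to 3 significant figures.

From the circular-orbit relation v² = μ/r at r = 1.19×10^5 km: μ = v²r = (13.2)² × 1.19×10^5 = 2.07346×10^7 km³/s².
Semi-major axis of the transfer orbit: a_t = (1.190×10^5 + 4.570×10^5)/2 = 2.880×10^5 km.
At periapsis, r = 1.190×10^5 km.
Vis-viva: v = √[μ(2/r − 1/a_t)] = √[2.07346×10^7 × (2/1.190×10^5 − 1/2.880×10^5)] = 16.63 km/s.

v = 16.6 km/s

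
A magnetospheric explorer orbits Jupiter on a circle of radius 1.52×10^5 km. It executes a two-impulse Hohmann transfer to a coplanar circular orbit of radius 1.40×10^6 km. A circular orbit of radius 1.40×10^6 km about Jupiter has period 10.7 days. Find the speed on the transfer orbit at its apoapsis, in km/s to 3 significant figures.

v = 4.21 km/s

From Kepler's third law T² = 4π²r³/μ at r = 1.40×10^6 km, T = 10.7 days = 10.7 × 86400 s = 9.2448×10^5 s: μ = 4π²r³/T² = 1.26750×10^8 km³/s².
The Hohmann ellipse has a_t = (r₁ + r₂)/2 = 7.760×10^5 km.
The apoapsis of the transfer ellipse is at r = 1.400×10^6 km.
From the vis-viva equation, v = √[μ(2/r − 1/a_t)] = 4.211 km/s.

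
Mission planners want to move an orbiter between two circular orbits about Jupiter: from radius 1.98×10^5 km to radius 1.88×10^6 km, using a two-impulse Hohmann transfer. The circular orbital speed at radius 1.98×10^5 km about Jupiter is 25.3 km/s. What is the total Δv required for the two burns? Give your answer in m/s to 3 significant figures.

Δv = 13400 m/s

From the circular-orbit relation v² = μ/r at r = 1.98×10^5 km: μ = v²r = (25.3)² × 1.98×10^5 = 1.26738×10^8 km³/s².
The Hohmann ellipse has a_t = (r₁ + r₂)/2 = 1.039×10^6 km.
At r₁ the circular-orbit speed is v₁ = √(μ/r₁) = 25.300 km/s.
Transfer-orbit speed at r₁ (v² = μ(2/r − 1/a)): v_p = √[μ(2/r₁ − 1/a_t)] = 34.032 km/s.
First burn Δv₁ = |v_p − v₁| = 8.732 km/s.
Circular speed at r₂: v₂ = √(μ/r₂) = 8.2106 km/s.
Transfer-orbit speed at r₂: v_a = √[μ(2/r₂ − 1/a_t)] = 3.5843 km/s.
Second burn Δv₂ = |v₂ − v_a| = 4.626 km/s.
Total Δv = Δv₁ + Δv₂ = 13.36 km/s.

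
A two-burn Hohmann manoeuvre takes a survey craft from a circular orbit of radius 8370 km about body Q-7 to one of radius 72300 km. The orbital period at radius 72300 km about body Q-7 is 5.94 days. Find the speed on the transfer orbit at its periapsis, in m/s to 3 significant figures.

From Kepler's third law T² = 4π²r³/μ at r = 72300 km, T = 5.94 days = 5.94 × 86400 s = 5.13216×10^5 s: μ = 4π²r³/T² = 56646.7 km³/s².
Transfer-ellipse semi-major axis a_t = (r₁ + r₂)/2 = (8370 + 72300)/2 = 40335 km.
At periapsis, r = 8370 km.
From the vis-viva equation, v = √[μ(2/r − 1/a_t)] = 3.483 km/s.

v = 3480 m/s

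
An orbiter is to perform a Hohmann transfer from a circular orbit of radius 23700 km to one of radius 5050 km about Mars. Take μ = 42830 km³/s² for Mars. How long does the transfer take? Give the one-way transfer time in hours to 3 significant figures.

t = 7.27 hours

Transfer-ellipse semi-major axis a_t = (r₁ + r₂)/2 = (23700 + 5050)/2 = 14375 km.
Half the transfer-orbit period gives t = π√(a_t³/μ) = 26160 s.
Converting: 26160 s ÷ 3600 s/hour = 7.27 hours.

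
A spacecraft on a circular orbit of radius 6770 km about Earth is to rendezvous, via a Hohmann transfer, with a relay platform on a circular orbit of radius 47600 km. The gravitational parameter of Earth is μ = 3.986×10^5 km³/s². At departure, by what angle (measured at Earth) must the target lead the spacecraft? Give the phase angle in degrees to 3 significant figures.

φ = 102°

The Hohmann ellipse has a_t = (r₁ + r₂)/2 = 27185 km.
Transfer time t = π√(a_t³/μ) = 22300 s.
Target angular speed ω₂ = √(μ/r₂³) = 6.079×10^-5 rad/s.
Angle swept by the target during transfer: ω₂·t = 1.356 rad = 77.69°.
The spacecraft traverses 180° on the transfer ellipse, so the target must lead by 180° − 77.69° = 102°.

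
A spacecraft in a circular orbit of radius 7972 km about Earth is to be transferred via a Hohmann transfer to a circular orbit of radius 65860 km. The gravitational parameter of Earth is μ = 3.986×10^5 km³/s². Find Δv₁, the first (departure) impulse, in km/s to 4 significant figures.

Δv₁ = 2.374 km/s

The Hohmann ellipse has a_t = (r₁ + r₂)/2 = 36916 km.
On the circular orbit at r = 7972 km, v_c = √(μ/r) = 7.071 km/s.
Transfer-orbit speed at the same r (vis-viva, a = a_t): v_t = √[μ(2/r − 1/a_t)] = 9.445 km/s.
Δv₁ = |v_t − v_c| = |9.445 − 7.071| = 2.374 km/s.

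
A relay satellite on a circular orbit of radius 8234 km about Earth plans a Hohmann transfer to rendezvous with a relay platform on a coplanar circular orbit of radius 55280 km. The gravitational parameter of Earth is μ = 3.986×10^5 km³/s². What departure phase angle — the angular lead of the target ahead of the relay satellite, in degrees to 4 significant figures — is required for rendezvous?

The Hohmann ellipse has a_t = (r₁ + r₂)/2 = 31757 km.
Transfer time t = π√(a_t³/μ) = 28160 s.
Target angular speed ω₂ = √(μ/r₂³) = 4.858×10^-5 rad/s.
Angle swept by the target during transfer: ω₂·t = 1.368 rad = 78.38°.
The relay satellite traverses 180° on the transfer ellipse, so the target must lead by 180° − 78.38° = 101.6°.

φ = 101.6°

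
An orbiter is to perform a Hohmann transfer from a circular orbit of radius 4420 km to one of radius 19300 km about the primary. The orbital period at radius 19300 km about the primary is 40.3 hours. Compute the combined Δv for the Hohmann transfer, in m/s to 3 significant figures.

Δv = 807 m/s

From Kepler's third law T² = 4π²r³/μ at r = 19300 km, T = 40.3 hours = 40.3 × 3600 s = 1.4508×10^5 s: μ = 4π²r³/T² = 13483.9 km³/s².
Semi-major axis of the transfer orbit: a_t = (4420 + 19300)/2 = 11860 km.
Circular speed at r₁: v₁ = √(μ/r₁) = √(13483.9/4420) = 1.7466 km/s.
On the transfer ellipse at r₁, v² = μ(2/r − 1/a) gives v_p = √[μ(2/r₁ − 1/a_t)] = 2.2281 km/s.
First burn Δv₁ = |v_p − v₁| = 0.4815 km/s.
At r₂, v₂ = √(μ/r₂) = 0.8359 km/s.
Transfer-orbit speed at r₂: v_a = √[μ(2/r₂ − 1/a_t)] = 0.5103 km/s.
Second burn Δv₂ = |v₂ − v_a| = 0.3256 km/s.
Δv = Δv₁ + Δv₂ = 0.4815 + 0.3256 = 0.8071 km/s.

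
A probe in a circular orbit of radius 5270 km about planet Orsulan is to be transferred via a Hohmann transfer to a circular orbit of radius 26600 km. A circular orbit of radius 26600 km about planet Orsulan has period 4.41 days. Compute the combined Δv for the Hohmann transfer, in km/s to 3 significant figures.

Δv = 0.474 km/s

From Kepler's third law T² = 4π²r³/μ at r = 26600 km, T = 4.41 days = 4.41 × 86400 s = 3.81024×10^5 s: μ = 4π²r³/T² = 5118.00 km³/s².
Transfer-ellipse semi-major axis a_t = (r₁ + r₂)/2 = (5270 + 26600)/2 = 15935 km.
At r₁ the circular-orbit speed is v₁ = √(μ/r₁) = 0.985473 km/s.
Transfer-orbit speed at r₁ (vis-viva): v_p = √[μ(2/r₁ − 1/a_t)] = 1.27324 km/s.
First burn Δv₁ = |v_p − v₁| = 0.2878 km/s.
At r₂, v₂ = √(μ/r₂) = 0.43864 km/s.
Transfer-orbit speed at r₂: v_a = √[μ(2/r₂ − 1/a_t)] = 0.25225 km/s.
Second burn Δv₂ = |v₂ − v_a| = 0.1864 km/s.
Δv = Δv₁ + Δv₂ = 0.2878 + 0.1864 = 0.4742 km/s.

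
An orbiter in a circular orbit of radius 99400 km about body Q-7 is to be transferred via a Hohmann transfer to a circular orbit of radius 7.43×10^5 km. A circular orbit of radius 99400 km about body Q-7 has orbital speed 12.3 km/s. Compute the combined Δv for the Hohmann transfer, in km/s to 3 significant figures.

From the circular-orbit relation v² = μ/r at r = 99400 km: μ = v²r = (12.3)² × 99400 = 1.50382×10^7 km³/s².
The Hohmann ellipse has a_t = (r₁ + r₂)/2 = 4.212×10^5 km.
At r₁ the circular-orbit speed is v₁ = √(μ/r₁) = 12.3000 km/s.
Transfer-orbit speed at r₁ (vis-viva equation): v_p = √[μ(2/r₁ − 1/a_t)] = 16.3364 km/s.
First burn Δv₁ = |v_p − v₁| = 4.0364 km/s.
At r₂, v₂ = √(μ/r₂) = 4.4989 km/s.
Transfer-orbit speed at r₂: v_a = √[μ(2/r₂ − 1/a_t)] = 2.1855 km/s.
Second burn Δv₂ = |v₂ − v_a| = 2.3134 km/s.
Total Δv = Δv₁ + Δv₂ = 6.350 km/s.

Δv = 6.35 km/s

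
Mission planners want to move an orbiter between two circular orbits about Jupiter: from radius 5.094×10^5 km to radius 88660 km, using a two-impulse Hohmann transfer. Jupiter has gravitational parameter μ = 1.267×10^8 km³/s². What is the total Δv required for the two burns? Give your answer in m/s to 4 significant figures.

Δv = 18720 m/s

The Hohmann ellipse has a_t = (r₁ + r₂)/2 = 2.9903×10^5 km.
Circular speed at r₁: v₁ = √(μ/r₁) = √(1.267×10^8/5.094×10^5) = 15.7710 km/s.
Transfer-orbit speed at r₁ (vis-viva): v_a = √[μ(2/r₁ − 1/a_t)] = 8.58747 km/s.
First burn Δv₁ = |v_a − v₁| = 7.184 km/s.
At r₂, v₂ = √(μ/r₂) = 37.80 km/s.
Transfer-orbit speed at r₂: v_p = √[μ(2/r₂ − 1/a_t)] = 49.34 km/s.
Second burn Δv₂ = |v₂ − v_p| = 11.54 km/s.
Δv = Δv₁ + Δv₂ = 7.184 + 11.54 = 18.72 km/s.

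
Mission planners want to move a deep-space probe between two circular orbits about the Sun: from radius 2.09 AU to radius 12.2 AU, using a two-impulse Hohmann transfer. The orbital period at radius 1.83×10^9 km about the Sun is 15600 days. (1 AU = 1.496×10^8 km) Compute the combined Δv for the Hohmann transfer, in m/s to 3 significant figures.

Δv = 10300 m/s

From Kepler's third law T² = 4π²r³/μ at r = 1.83×10^9 km, T = 15600 days = 15600 × 86400 s = 1.34784×10^9 s: μ = 4π²r³/T² = 1.33179×10^11 km³/s².
In km: r₁ = 2.09 × 1.496×10^8 = 3.12664×10^8 km; r₂ = 12.2 × 1.496×10^8 = 1.82512×10^9 km.
The Hohmann ellipse has a_t = (r₁ + r₂)/2 = 1.068892×10^9 km.
At r₁ the circular-orbit speed is v₁ = √(μ/r₁) = 20.64 km/s.
Transfer-orbit speed at r₁ (vis-viva): v_p = √[μ(2/r₁ − 1/a_t)] = 26.97 km/s.
First burn Δv₁ = |v_p − v₁| = 6.330 km/s.
At r₂, v₂ = √(μ/r₂) = 8.542 km/s.
Transfer-orbit speed at r₂: v_a = √[μ(2/r₂ − 1/a_t)] = 4.620 km/s.
Second burn Δv₂ = |v₂ − v_a| = 3.922 km/s.
Δv = Δv₁ + Δv₂ = 6.330 + 3.922 = 10.25 km/s.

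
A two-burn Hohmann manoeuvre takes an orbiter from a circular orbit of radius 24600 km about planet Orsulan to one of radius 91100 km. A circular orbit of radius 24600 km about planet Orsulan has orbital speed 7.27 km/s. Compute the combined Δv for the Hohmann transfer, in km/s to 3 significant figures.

Δv = 3.17 km/s

From the circular-orbit relation v² = μ/r at r = 24600 km: μ = v²r = (7.27)² × 24600 = 1.30018×10^6 km³/s².
Transfer-ellipse semi-major axis a_t = (r₁ + r₂)/2 = (24600 + 91100)/2 = 57850 km.
At r₁ the circular-orbit speed is v₁ = √(μ/r₁) = 7.270 km/s.
Transfer-orbit speed at r₁ (vis-viva): v_p = √[μ(2/r₁ − 1/a_t)] = 9.123 km/s.
First burn Δv₁ = |v_p − v₁| = 1.853 km/s.
Circular speed at r₂: v₂ = √(μ/r₂) = 3.778 km/s.
Transfer-orbit speed at r₂: v_a = √[μ(2/r₂ − 1/a_t)] = 2.464 km/s.
Second burn Δv₂ = |v₂ − v_a| = 1.314 km/s.
Total Δv = Δv₁ + Δv₂ = 3.167 km/s.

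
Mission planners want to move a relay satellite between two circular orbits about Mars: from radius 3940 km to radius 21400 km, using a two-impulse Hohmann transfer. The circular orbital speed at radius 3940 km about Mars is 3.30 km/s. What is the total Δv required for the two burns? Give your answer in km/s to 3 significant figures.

Δv = 1.62 km/s

From the circular-orbit relation v² = μ/r at r = 3940 km: μ = v²r = (3.30)² × 3940 = 42906.6 km³/s².
Semi-major axis of the transfer orbit: a_t = (3940 + 21400)/2 = 12670 km.
At r₁ the circular-orbit speed is v₁ = √(μ/r₁) = 3.3000 km/s.
On the transfer ellipse at r₁, vis-viva gives v_p = √[μ(2/r₁ − 1/a_t)] = 4.2888 km/s.
First burn Δv₁ = |v_p − v₁| = 0.9888 km/s.
At r₂, v₂ = √(μ/r₂) = 1.416 km/s.
Transfer-orbit speed at r₂: v_a = √[μ(2/r₂ − 1/a_t)] = 0.7896 km/s.
Second burn Δv₂ = |v₂ − v_a| = 0.6264 km/s.
Δv = Δv₁ + Δv₂ = 0.9888 + 0.6264 = 1.615 km/s.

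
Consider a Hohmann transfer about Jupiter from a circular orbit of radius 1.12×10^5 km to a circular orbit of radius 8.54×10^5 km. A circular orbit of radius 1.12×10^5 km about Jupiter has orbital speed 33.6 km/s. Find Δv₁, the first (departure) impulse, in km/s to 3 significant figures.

Δv₁ = 11.1 km/s

From the circular-orbit relation v² = μ/r at r = 1.12×10^5 km: μ = v²r = (33.6)² × 1.12×10^5 = 1.26444×10^8 km³/s².
Semi-major axis of the transfer orbit: a_t = (1.120×10^5 + 8.540×10^5)/2 = 4.830×10^5 km.
On the circular orbit at r = 1.120×10^5 km, v_c = √(μ/r) = 33.60 km/s.
Vis-viva on the transfer ellipse at r = 1.120×10^5 km gives v_t = √[μ(2/r − 1/a_t)] = 44.68 km/s.
Δv₁ = |v_t − v_c| = |44.68 − 33.60| = 11.08 km/s.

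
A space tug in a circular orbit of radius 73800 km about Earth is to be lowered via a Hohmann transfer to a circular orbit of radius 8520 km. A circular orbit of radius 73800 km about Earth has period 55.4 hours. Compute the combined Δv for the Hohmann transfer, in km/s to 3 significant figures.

Δv = 3.59 km/s

From Kepler's third law T² = 4π²r³/μ at r = 73800 km, T = 55.4 hours = 55.4 × 3600 s = 1.9944×10^5 s: μ = 4π²r³/T² = 3.98937×10^5 km³/s².
Semi-major axis of the transfer orbit: a_t = (73800 + 8520)/2 = 41160 km.
At r₁ the circular-orbit speed is v₁ = √(μ/r₁) = 2.325 km/s.
On the transfer ellipse at r₁, vis-viva equation gives v_a = √[μ(2/r₁ − 1/a_t)] = 1.058 km/s.
First burn Δv₁ = |v_a − v₁| = 1.267 km/s.
At r₂, v₂ = √(μ/r₂) = 6.843 km/s.
Transfer-orbit speed at r₂: v_p = √[μ(2/r₂ − 1/a_t)] = 9.163 km/s.
Second burn Δv₂ = |v₂ − v_p| = 2.320 km/s.
Δv = Δv₁ + Δv₂ = 1.267 + 2.320 = 3.587 km/s.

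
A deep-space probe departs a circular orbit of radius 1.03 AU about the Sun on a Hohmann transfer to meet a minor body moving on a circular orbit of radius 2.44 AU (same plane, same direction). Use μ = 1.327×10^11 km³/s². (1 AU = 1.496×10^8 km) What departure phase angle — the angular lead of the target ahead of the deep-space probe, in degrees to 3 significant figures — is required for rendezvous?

φ = 72.1°

In km: r₁ = 1.03 × 1.496×10^8 = 1.54088×10^8 km; r₂ = 2.44 × 1.496×10^8 = 3.65024×10^8 km.
Transfer-ellipse semi-major axis a_t = (r₁ + r₂)/2 = (1.54088×10^8 + 3.65024×10^8)/2 = 2.59556×10^8 km.
The half-period of the transfer ellipse is t = π√(a_t³/μ) = 3.6063×10^7 s.
Target angular speed ω₂ = √(μ/r₂³) = 5.2234×10^-8 rad/s.
Angle swept by the target during transfer: ω₂·t = 1.884 rad = 107.9°.
Arrival is 180° from departure on the ellipse, so φ = 180° − 107.9° = 72.1°.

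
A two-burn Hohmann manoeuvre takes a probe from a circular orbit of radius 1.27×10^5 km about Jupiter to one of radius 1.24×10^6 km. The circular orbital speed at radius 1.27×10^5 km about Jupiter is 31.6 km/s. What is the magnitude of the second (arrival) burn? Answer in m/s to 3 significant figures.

From the circular-orbit relation v² = μ/r at r = 1.27×10^5 km: μ = v²r = (31.6)² × 1.27×10^5 = 1.26817×10^8 km³/s².
The Hohmann ellipse has a_t = (r₁ + r₂)/2 = 6.835×10^5 km.
On the circular orbit at r = 1.240×10^6 km, v_c = √(μ/r) = 10.113 km/s.
Transfer-orbit speed at the same r (vis-viva, a = a_t): v_t = √[μ(2/r − 1/a_t)] = 4.3592 km/s.
Δv₂ = |v_t − v_c| = |4.3592 − 10.113| = 5.754 km/s.

Δv₂ = 5750 m/s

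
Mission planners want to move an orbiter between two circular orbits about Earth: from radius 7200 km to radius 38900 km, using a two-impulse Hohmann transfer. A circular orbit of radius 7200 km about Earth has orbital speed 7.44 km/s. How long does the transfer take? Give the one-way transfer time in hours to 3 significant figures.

t = 4.84 hours

From the circular-orbit relation v² = μ/r at r = 7200 km: μ = v²r = (7.44)² × 7200 = 3.98546×10^5 km³/s².
Transfer-ellipse semi-major axis a_t = (r₁ + r₂)/2 = (7200 + 38900)/2 = 23050 km.
Transfer time t = π√(a_t³/μ) = π√((23050)³ / 3.98546×10^5) = 17410 s.
Converting: 17410 s ÷ 3600 s/hour = 4.84 hours.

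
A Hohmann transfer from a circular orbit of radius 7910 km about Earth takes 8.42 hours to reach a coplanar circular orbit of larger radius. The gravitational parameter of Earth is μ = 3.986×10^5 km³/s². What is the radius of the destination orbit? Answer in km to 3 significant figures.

r₂ = 58800 km

Transfer time t = 8.42 hours = 30312 s, and t = π√(a_t³/μ).
So a_t = (μ t²/π²)^(1/3) = (3.986×10^5 × (30312)² / π²)^(1/3) = 33355 km.
Since a_t = (r₁ + r₂)/2, r₂ = 2a_t − r₁ = 2×33355 − 7910 = 58800 km.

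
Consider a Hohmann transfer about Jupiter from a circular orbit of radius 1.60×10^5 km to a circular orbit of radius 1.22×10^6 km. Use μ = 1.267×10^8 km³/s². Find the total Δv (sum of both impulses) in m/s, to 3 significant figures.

Transfer-ellipse semi-major axis a_t = (r₁ + r₂)/2 = (1.600×10^5 + 1.220×10^6)/2 = 6.900×10^5 km.
Circular speed at r₁: v₁ = √(μ/r₁) = √(1.267×10^8/1.600×10^5) = 28.140 km/s.
Transfer-orbit speed at r₁ (vis-viva): v_p = √[μ(2/r₁ − 1/a_t)] = 37.418 km/s.
First burn Δv₁ = |v_p − v₁| = 9.278 km/s.
Circular speed at r₂: v₂ = √(μ/r₂) = 10.19 km/s.
Transfer-orbit speed at r₂: v_a = √[μ(2/r₂ − 1/a_t)] = 4.907 km/s.
Second burn Δv₂ = |v₂ − v_a| = 5.283 km/s.
Total Δv = Δv₁ + Δv₂ = 14.56 km/s.

Δv = 14600 m/s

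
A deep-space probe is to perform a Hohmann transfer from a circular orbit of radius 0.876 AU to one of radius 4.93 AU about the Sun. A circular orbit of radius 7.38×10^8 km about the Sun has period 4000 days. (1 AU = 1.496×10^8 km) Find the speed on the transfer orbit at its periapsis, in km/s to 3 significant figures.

From Kepler's third law T² = 4π²r³/μ at r = 7.38×10^8 km, T = 4000 days = 4000 × 86400 s = 3.456×10^8 s: μ = 4π²r³/T² = 1.32856×10^11 km³/s².
In km: r₁ = 0.876 × 1.496×10^8 = 1.310496×10^8 km; r₂ = 4.93 × 1.496×10^8 = 7.37528×10^8 km.
The Hohmann ellipse has a_t = (r₁ + r₂)/2 = 4.342888×10^8 km.
At periapsis, r = 1.310496×10^8 km.
From the vis-viva equation, v = √[μ(2/r − 1/a_t)] = 41.49 km/s.

v = 41.5 km/s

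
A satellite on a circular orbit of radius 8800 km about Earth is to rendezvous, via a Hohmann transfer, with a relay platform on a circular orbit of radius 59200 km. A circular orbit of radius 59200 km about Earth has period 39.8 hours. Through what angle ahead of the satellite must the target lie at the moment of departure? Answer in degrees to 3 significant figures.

From Kepler's third law T² = 4π²r³/μ at r = 59200 km, T = 39.8 hours = 39.8 × 3600 s = 1.4328×10^5 s: μ = 4π²r³/T² = 3.98982×10^5 km³/s².
Semi-major axis of the transfer orbit: a_t = (8800 + 59200)/2 = 34000 km.
The half-period of the transfer ellipse is t = π√(a_t³/μ) = 31181.1 s.
Target angular speed ω₂ = √(μ/r₂³) = 4.38525×10^-5 rad/s.
Angle swept by the target during transfer: ω₂·t = 1.36737 rad = 78.34°.
The satellite traverses 180° on the transfer ellipse, so the target must lead by 180° − 78.34° = 102°.

φ = 102°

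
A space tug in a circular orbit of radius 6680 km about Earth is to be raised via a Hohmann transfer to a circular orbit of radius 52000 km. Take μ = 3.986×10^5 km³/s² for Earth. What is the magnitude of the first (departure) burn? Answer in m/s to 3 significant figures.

The Hohmann ellipse has a_t = (r₁ + r₂)/2 = 29340 km.
On the circular orbit at r = 6680 km, v_c = √(μ/r) = 7.7247 km/s.
Vis-viva on the transfer ellipse at r = 6680 km gives v_t = √[μ(2/r − 1/a_t)] = 10.284 km/s.
Δv₁ = |v_t − v_c| = |10.284 − 7.7247| = 2.559 km/s.

Δv₁ = 2560 m/s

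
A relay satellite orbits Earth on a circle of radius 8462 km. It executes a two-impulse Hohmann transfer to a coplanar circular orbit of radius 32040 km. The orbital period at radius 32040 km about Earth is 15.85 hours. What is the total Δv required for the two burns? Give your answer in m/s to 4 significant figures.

From Kepler's third law T² = 4π²r³/μ at r = 32040 km, T = 15.85 hours = 15.85 × 3600 s = 57060 s: μ = 4π²r³/T² = 3.98817×10^5 km³/s².
Semi-major axis of the transfer orbit: a_t = (8462 + 32040)/2 = 20251 km.
At r₁ the circular-orbit speed is v₁ = √(μ/r₁) = 6.86516 km/s.
On the transfer ellipse at r₁, v² = μ(2/r − 1/a) gives v_p = √[μ(2/r₁ − 1/a_t)] = 8.63522 km/s.
First burn Δv₁ = |v_p − v₁| = 1.7701 km/s.
At r₂, v₂ = √(μ/r₂) = 3.5281 km/s.
Transfer-orbit speed at r₂: v_a = √[μ(2/r₂ − 1/a_t)] = 2.2806 km/s.
Second burn Δv₂ = |v₂ − v_a| = 1.2475 km/s.
Total Δv = Δv₁ + Δv₂ = 3.018 km/s.

Δv = 3018 m/s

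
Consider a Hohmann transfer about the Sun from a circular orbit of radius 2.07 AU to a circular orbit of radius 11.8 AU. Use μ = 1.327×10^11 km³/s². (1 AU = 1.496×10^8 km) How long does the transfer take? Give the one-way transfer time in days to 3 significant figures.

t = 3340 days

In km: r₁ = 2.07 × 1.496×10^8 = 3.09672×10^8 km; r₂ = 11.8 × 1.496×10^8 = 1.76528×10^9 km.
Transfer-ellipse semi-major axis a_t = (r₁ + r₂)/2 = (3.09672×10^8 + 1.76528×10^9)/2 = 1.037476×10^9 km.
Transfer time t = π√(a_t³/μ) = π√((1.037476×10^9)³ / 1.327×10^11) = 2.882×10^8 s.
Converting: 2.882×10^8 s ÷ 86400 s/day = 3340 days.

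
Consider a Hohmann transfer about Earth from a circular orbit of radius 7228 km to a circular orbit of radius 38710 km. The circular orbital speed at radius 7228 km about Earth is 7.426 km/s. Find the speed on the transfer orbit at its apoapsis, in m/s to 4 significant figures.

From the circular-orbit relation v² = μ/r at r = 7228 km: μ = v²r = (7.426)² × 7228 = 3.98592×10^5 km³/s².
The Hohmann ellipse has a_t = (r₁ + r₂)/2 = 22969 km.
The apoapsis of the transfer ellipse is at r = 38710 km.
From the vis-viva equation, v = √[μ(2/r − 1/a_t)] = 1.800 km/s.

v = 1800 m/s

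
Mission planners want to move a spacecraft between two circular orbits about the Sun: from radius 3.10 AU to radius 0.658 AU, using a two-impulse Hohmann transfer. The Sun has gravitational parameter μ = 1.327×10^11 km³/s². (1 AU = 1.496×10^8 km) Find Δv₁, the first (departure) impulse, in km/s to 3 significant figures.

In km: r₁ = 3.10 × 1.496×10^8 = 4.6376×10^8 km; r₂ = 0.658 × 1.496×10^8 = 9.84368×10^7 km.
Transfer-ellipse semi-major axis a_t = (r₁ + r₂)/2 = (4.6376×10^8 + 9.84368×10^7)/2 = 2.810984×10^8 km.
Circular speed at r = 4.6376×10^8 km: v_c = √(μ/r) = 16.916 km/s.
Transfer-orbit speed at the same r (vis-viva, a = a_t): v_t = √[μ(2/r − 1/a_t)] = 10.010 km/s.
Δv₁ = |v_t − v_c| = |10.010 − 16.916| = 6.906 km/s.

Δv₁ = 6.91 km/s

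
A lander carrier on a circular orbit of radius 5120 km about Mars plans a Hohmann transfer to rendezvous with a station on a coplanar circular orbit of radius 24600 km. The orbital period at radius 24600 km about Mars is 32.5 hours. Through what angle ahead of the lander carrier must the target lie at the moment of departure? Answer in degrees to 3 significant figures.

From Kepler's third law T² = 4π²r³/μ at r = 24600 km, T = 32.5 hours = 32.5 × 3600 s = 1.170×10^5 s: μ = 4π²r³/T² = 42933.2 km³/s².
The Hohmann ellipse has a_t = (r₁ + r₂)/2 = 14860 km.
Transfer time t = π√(a_t³/μ) = 27470 s.
The target's mean motion on its circular orbit is ω₂ = √(μ/r₂³) = 5.370×10^-5 rad/s.
Angle swept by the target during transfer: ω₂·t = 1.475 rad = 84.51°.
Arrival is 180° from departure on the ellipse, so φ = 180° − 84.51° = 95.5°.

φ = 95.5°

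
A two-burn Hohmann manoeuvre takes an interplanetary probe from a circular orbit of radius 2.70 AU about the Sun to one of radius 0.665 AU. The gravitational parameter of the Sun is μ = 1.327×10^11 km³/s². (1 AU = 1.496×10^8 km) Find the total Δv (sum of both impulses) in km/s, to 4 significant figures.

Δv = 16.47 km/s

In km: r₁ = 2.70 × 1.496×10^8 = 4.0392×10^8 km; r₂ = 0.665 × 1.496×10^8 = 9.9484×10^7 km.
Transfer-ellipse semi-major axis a_t = (r₁ + r₂)/2 = (4.0392×10^8 + 9.9484×10^7)/2 = 2.51702×10^8 km.
Circular speed at r₁: v₁ = √(μ/r₁) = √(1.327×10^11/4.0392×10^8) = 18.13 km/s.
On the transfer ellipse at r₁, v² = μ(2/r − 1/a) gives v_a = √[μ(2/r₁ − 1/a_t)] = 11.40 km/s.
First burn Δv₁ = |v_a − v₁| = 6.730 km/s.
Circular speed at r₂: v₂ = √(μ/r₂) = 36.522 km/s.
Transfer-orbit speed at r₂: v_p = √[μ(2/r₂ − 1/a_t)] = 46.266 km/s.
Second burn Δv₂ = |v₂ − v_p| = 9.744 km/s.
Total Δv = Δv₁ + Δv₂ = 16.47 km/s.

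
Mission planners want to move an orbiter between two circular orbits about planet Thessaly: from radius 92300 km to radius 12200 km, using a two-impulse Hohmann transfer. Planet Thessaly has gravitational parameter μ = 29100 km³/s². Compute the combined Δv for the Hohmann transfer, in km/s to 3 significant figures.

Δv = 0.798 km/s

Semi-major axis of the transfer orbit: a_t = (92300 + 12200)/2 = 52250 km.
At r₁ the circular-orbit speed is v₁ = √(μ/r₁) = 0.56149 km/s.
On the transfer ellipse at r₁, vis-viva gives v_a = √[μ(2/r₁ − 1/a_t)] = 0.27132 km/s.
First burn Δv₁ = |v_a − v₁| = 0.29017 km/s.
Circular speed at r₂: v₂ = √(μ/r₂) = 1.54442 km/s.
Transfer-orbit speed at r₂: v_p = √[μ(2/r₂ − 1/a_t)] = 2.05269 km/s.
Second burn Δv₂ = |v₂ − v_p| = 0.50827 km/s.
Total Δv = Δv₁ + Δv₂ = 0.7984 km/s.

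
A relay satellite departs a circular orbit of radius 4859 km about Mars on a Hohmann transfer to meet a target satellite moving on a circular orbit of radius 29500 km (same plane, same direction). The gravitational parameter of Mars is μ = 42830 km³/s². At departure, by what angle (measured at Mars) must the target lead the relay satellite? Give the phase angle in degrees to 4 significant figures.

The Hohmann ellipse has a_t = (r₁ + r₂)/2 = 17179.5 km.
Transfer time t = π√(a_t³/μ) = 34181.5 s.
The target's mean motion on its circular orbit is ω₂ = √(μ/r₂³) = 4.08452×10^-5 rad/s.
Angle swept by the target during transfer: ω₂·t = 1.39615 rad = 79.99°.
The relay satellite traverses 180° on the transfer ellipse, so the target must lead by 180° − 79.99° = 100.0°.

φ = 100.0°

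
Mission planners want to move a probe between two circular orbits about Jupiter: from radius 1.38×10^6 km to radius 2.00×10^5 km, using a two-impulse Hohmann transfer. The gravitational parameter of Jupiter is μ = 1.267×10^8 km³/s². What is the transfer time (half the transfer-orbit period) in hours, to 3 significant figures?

t = 54.4 hours

Semi-major axis of the transfer orbit: a_t = (1.380×10^6 + 2.000×10^5)/2 = 7.900×10^5 km.
Half the transfer-orbit period gives t = π√(a_t³/μ) = 1.960×10^5 s.
Converting: 1.960×10^5 s ÷ 3600 s/hour = 54.4 hours.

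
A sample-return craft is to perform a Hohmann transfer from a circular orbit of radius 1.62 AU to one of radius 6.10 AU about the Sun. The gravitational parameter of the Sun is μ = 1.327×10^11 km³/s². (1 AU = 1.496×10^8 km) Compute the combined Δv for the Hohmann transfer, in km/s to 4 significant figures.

Δv = 10.26 km/s

In km: r₁ = 1.62 × 1.496×10^8 = 2.42352×10^8 km; r₂ = 6.10 × 1.496×10^8 = 9.1256×10^8 km.
The Hohmann ellipse has a_t = (r₁ + r₂)/2 = 5.77456×10^8 km.
Circular speed at r₁: v₁ = √(μ/r₁) = √(1.327×10^11/2.42352×10^8) = 23.400 km/s.
Transfer-orbit speed at r₁ (vis-viva): v_p = √[μ(2/r₁ − 1/a_t)] = 29.416 km/s.
First burn Δv₁ = |v_p − v₁| = 6.016 km/s.
Circular speed at r₂: v₂ = √(μ/r₂) = 12.059 km/s.
Transfer-orbit speed at r₂: v_a = √[μ(2/r₂ − 1/a_t)] = 7.8121 km/s.
Second burn Δv₂ = |v₂ − v_a| = 4.247 km/s.
Total Δv = Δv₁ + Δv₂ = 10.26 km/s.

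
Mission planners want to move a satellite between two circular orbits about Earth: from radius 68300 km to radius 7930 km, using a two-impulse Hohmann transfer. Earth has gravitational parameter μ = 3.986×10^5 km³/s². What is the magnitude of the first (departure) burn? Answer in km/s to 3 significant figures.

Transfer-ellipse semi-major axis a_t = (r₁ + r₂)/2 = (68300 + 7930)/2 = 38115 km.
On the circular orbit at r = 68300 km, v_c = √(μ/r) = 2.416 km/s.
Vis-viva on the transfer ellipse at r = 68300 km gives v_t = √[μ(2/r − 1/a_t)] = 1.102 km/s.
Δv₁ = |v_t − v_c| = |1.102 − 2.416| = 1.314 km/s.

Δv₁ = 1.31 km/s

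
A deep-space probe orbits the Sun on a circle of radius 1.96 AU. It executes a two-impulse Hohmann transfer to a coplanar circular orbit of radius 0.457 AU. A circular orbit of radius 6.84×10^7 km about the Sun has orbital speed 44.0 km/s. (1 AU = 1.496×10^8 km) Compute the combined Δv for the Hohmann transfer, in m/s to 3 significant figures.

Δv = 20200 m/s

From the circular-orbit relation v² = μ/r at r = 6.84×10^7 km: μ = v²r = (44.0)² × 6.84×10^7 = 1.32422×10^11 km³/s².
In km: r₁ = 1.96 × 1.496×10^8 = 2.93216×10^8 km; r₂ = 0.457 × 1.496×10^8 = 6.83672×10^7 km.
The Hohmann ellipse has a_t = (r₁ + r₂)/2 = 1.807916×10^8 km.
At r₁ the circular-orbit speed is v₁ = √(μ/r₁) = 21.251 km/s.
Transfer-orbit speed at r₁ (vis-viva): v_a = √[μ(2/r₁ − 1/a_t)] = 13.068 km/s.
First burn Δv₁ = |v_a − v₁| = 8.183 km/s.
Circular speed at r₂: v₂ = √(μ/r₂) = 44.01 km/s.
Transfer-orbit speed at r₂: v_p = √[μ(2/r₂ − 1/a_t)] = 56.05 km/s.
Second burn Δv₂ = |v₂ − v_p| = 12.04 km/s.
Δv = Δv₁ + Δv₂ = 8.183 + 12.04 = 20.22 km/s.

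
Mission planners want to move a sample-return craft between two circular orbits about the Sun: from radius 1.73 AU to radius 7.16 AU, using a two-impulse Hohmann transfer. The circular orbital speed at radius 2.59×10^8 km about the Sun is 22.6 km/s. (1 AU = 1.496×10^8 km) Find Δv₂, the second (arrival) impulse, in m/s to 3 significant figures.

From the circular-orbit relation v² = μ/r at r = 2.59×10^8 km: μ = v²r = (22.6)² × 2.59×10^8 = 1.32287×10^11 km³/s².
In km: r₁ = 1.73 × 1.496×10^8 = 2.58808×10^8 km; r₂ = 7.16 × 1.496×10^8 = 1.071136×10^9 km.
The Hohmann ellipse has a_t = (r₁ + r₂)/2 = 6.64972×10^8 km.
Circular speed at r = 1.071136×10^9 km: v_c = √(μ/r) = 11.113 km/s.
Vis-viva on the transfer ellipse at r = 1.071136×10^9 km gives v_t = √[μ(2/r − 1/a_t)] = 6.9330 km/s.
Δv₂ = |v_t − v_c| = |6.9330 − 11.113| = 4.180 km/s.

Δv₂ = 4180 m/s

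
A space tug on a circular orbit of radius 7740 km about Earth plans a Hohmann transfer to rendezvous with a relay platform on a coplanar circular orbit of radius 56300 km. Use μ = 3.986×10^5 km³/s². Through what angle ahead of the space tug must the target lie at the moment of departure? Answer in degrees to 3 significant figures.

φ = 103°

Transfer-ellipse semi-major axis a_t = (r₁ + r₂)/2 = (7740 + 56300)/2 = 32020 km.
The half-period of the transfer ellipse is t = π√(a_t³/μ) = 28511.1 s.
Target angular speed ω₂ = √(μ/r₂³) = 4.72613×10^-5 rad/s.
Angle swept by the target during transfer: ω₂·t = 1.34747 rad = 77.20°.
Arrival is 180° from departure on the ellipse, so φ = 180° − 77.20° = 103°.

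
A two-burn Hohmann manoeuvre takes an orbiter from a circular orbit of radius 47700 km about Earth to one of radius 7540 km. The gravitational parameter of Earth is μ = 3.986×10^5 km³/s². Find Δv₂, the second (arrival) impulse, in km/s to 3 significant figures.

The Hohmann ellipse has a_t = (r₁ + r₂)/2 = 27620 km.
Circular speed at r = 7540 km: v_c = √(μ/r) = 7.271 km/s.
Vis-viva on the transfer ellipse at r = 7540 km gives v_t = √[μ(2/r − 1/a_t)] = 9.555 km/s.
Δv₂ = |v_t − v_c| = |9.555 − 7.271| = 2.284 km/s.

Δv₂ = 2.28 km/s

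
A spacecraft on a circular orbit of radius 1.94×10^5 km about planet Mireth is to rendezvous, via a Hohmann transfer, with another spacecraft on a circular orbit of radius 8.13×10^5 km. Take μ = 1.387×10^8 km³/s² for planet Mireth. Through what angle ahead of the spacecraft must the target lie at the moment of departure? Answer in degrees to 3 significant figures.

φ = 92.3°

The Hohmann ellipse has a_t = (r₁ + r₂)/2 = 5.035×10^5 km.
Transfer time t = π√(a_t³/μ) = 95303.9 s.
The target's mean motion on its circular orbit is ω₂ = √(μ/r₂³) = 1.60658×10^-5 rad/s.
Angle swept by the target during transfer: ω₂·t = 1.5311 rad = 87.73°.
The spacecraft traverses 180° on the transfer ellipse, so the target must lead by 180° − 87.73° = 92.3°.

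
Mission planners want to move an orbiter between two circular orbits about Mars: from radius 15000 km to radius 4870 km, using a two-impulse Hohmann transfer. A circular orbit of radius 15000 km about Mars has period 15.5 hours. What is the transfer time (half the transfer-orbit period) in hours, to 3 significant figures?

t = 4.18 hours

From Kepler's third law T² = 4π²r³/μ at r = 15000 km, T = 15.5 hours = 15.5 × 3600 s = 55800 s: μ = 4π²r³/T² = 42792.2 km³/s².
The Hohmann ellipse has a_t = (r₁ + r₂)/2 = 9935 km.
By Kepler's third law the transfer-orbit period is T = 2π√(a_t³/μ), so t = T/2 = 15040 s.
Converting: 15040 s ÷ 3600 s/hour = 4.18 hours.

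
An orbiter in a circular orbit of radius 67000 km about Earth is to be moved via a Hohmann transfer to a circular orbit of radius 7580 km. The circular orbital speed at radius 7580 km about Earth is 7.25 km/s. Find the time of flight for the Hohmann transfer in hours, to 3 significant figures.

t = 9.96 hours

From the circular-orbit relation v² = μ/r at r = 7580 km: μ = v²r = (7.25)² × 7580 = 3.98424×10^5 km³/s².
The Hohmann ellipse has a_t = (r₁ + r₂)/2 = 37290 km.
Half the transfer-orbit period gives t = π√(a_t³/μ) = 35840 s.
Converting: 35840 s ÷ 3600 s/hour = 9.96 hours.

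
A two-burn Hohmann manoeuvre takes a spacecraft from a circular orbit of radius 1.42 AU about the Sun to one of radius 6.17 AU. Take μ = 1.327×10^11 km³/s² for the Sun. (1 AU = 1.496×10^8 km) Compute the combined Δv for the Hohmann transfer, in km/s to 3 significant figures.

In km: r₁ = 1.42 × 1.496×10^8 = 2.12432×10^8 km; r₂ = 6.17 × 1.496×10^8 = 9.23032×10^8 km.
Transfer-ellipse semi-major axis a_t = (r₁ + r₂)/2 = (2.12432×10^8 + 9.23032×10^8)/2 = 5.67732×10^8 km.
Circular speed at r₁: v₁ = √(μ/r₁) = √(1.327×10^11/2.12432×10^8) = 24.9934 km/s.
Transfer-orbit speed at r₁ (v² = μ(2/r − 1/a)): v_p = √[μ(2/r₁ − 1/a_t)] = 31.8685 km/s.
First burn Δv₁ = |v_p − v₁| = 6.875 km/s.
At r₂, v₂ = √(μ/r₂) = 11.99 km/s.
Transfer-orbit speed at r₂: v_a = √[μ(2/r₂ − 1/a_t)] = 7.334 km/s.
Second burn Δv₂ = |v₂ − v_a| = 4.656 km/s.
Δv = Δv₁ + Δv₂ = 6.875 + 4.656 = 11.53 km/s.

Δv = 11.5 km/s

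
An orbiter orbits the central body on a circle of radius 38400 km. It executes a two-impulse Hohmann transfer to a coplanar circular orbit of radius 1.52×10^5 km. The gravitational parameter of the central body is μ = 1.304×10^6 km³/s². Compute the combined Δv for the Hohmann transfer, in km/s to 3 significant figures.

Semi-major axis of the transfer orbit: a_t = (38400 + 1.520×10^5)/2 = 95200 km.
Circular speed at r₁: v₁ = √(μ/r₁) = √(1.304×10^6/38400) = 5.827 km/s.
Transfer-orbit speed at r₁ (vis-viva equation): v_p = √[μ(2/r₁ − 1/a_t)] = 7.363 km/s.
First burn Δv₁ = |v_p − v₁| = 1.536 km/s.
Circular speed at r₂: v₂ = √(μ/r₂) = 2.929 km/s.
Transfer-orbit speed at r₂: v_a = √[μ(2/r₂ − 1/a_t)] = 1.860 km/s.
Second burn Δv₂ = |v₂ − v_a| = 1.069 km/s.
Total Δv = Δv₁ + Δv₂ = 2.605 km/s.

Δv = 2.60 km/s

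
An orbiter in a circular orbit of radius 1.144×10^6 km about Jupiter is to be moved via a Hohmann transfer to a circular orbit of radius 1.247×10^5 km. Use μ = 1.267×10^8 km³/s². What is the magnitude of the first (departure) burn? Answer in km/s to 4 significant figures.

The Hohmann ellipse has a_t = (r₁ + r₂)/2 = 6.3435×10^5 km.
On the circular orbit at r = 1.144×10^6 km, v_c = √(μ/r) = 10.524 km/s.
Transfer-orbit speed at the same r (vis-viva, a = a_t): v_t = √[μ(2/r − 1/a_t)] = 4.6660 km/s.
Δv₁ = |v_t − v_c| = |4.6660 − 10.524| = 5.858 km/s.

Δv₁ = 5.858 km/s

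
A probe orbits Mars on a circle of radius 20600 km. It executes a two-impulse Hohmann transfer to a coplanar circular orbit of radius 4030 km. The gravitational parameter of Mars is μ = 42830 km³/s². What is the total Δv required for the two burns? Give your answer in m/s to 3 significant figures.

The Hohmann ellipse has a_t = (r₁ + r₂)/2 = 12315 km.
At r₁ the circular-orbit speed is v₁ = √(μ/r₁) = 1.442 km/s.
On the transfer ellipse at r₁, vis-viva equation gives v_a = √[μ(2/r₁ − 1/a_t)] = 0.8249 km/s.
First burn Δv₁ = |v_a − v₁| = 0.6171 km/s.
At r₂, v₂ = √(μ/r₂) = 3.26003 km/s.
Transfer-orbit speed at r₂: v_p = √[μ(2/r₂ − 1/a_t)] = 4.21636 km/s.
Second burn Δv₂ = |v₂ − v_p| = 0.9563 km/s.
Total Δv = Δv₁ + Δv₂ = 1.573 km/s.

Δv = 1570 m/s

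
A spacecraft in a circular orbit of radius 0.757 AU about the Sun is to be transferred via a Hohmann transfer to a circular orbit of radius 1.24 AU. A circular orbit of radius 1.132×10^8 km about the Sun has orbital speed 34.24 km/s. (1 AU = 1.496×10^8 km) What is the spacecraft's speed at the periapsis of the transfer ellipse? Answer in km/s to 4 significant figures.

v = 38.15 km/s

From the circular-orbit relation v² = μ/r at r = 1.132×10^8 km: μ = v²r = (34.24)² × 1.132×10^8 = 1.32713×10^11 km³/s².
In km: r₁ = 0.757 × 1.496×10^8 = 1.132472×10^8 km; r₂ = 1.24 × 1.496×10^8 = 1.85504×10^8 km.
Semi-major axis of the transfer orbit: a_t = (1.132472×10^8 + 1.85504×10^8)/2 = 1.493756×10^8 km.
The periapsis of the transfer ellipse is at r = 1.132472×10^8 km.
From the vis-viva equation, v = √[μ(2/r − 1/a_t)] = 38.15 km/s.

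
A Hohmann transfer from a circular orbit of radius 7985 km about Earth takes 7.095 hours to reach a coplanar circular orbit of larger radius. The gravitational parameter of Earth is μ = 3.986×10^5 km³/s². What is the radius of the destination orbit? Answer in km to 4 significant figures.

r₂ = 51530 km

Transfer time t = 7.095 hours = 25542 s, and t = π√(a_t³/μ).
So a_t = (μ t²/π²)^(1/3) = (3.986×10^5 × (25542)² / π²)^(1/3) = 29757 km.
Since a_t = (r₁ + r₂)/2, r₂ = 2a_t − r₁ = 2×29757 − 7985 = 51529 km.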